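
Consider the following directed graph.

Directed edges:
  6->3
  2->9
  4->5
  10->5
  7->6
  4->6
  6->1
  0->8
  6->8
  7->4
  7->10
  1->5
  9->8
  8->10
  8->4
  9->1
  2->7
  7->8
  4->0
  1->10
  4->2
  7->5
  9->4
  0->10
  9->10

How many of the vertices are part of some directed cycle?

A vertex is on a directed cycle iff it belongs to a strongly connected component of size ≥ 2 (or has a self-loop).
The vertices on cycles are {0, 2, 4, 6, 7, 8, 9} — 7 in total.

7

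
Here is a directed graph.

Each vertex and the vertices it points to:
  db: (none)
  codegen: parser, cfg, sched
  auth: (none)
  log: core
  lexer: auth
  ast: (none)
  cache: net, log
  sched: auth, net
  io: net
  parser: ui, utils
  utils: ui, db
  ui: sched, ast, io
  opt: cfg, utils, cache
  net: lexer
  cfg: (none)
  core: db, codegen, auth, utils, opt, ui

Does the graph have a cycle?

Yes

DFS with white/gray/black marking, starting from core:
core gray
  db gray
  db black
  codegen gray
    parser gray
      ui gray
        sched gray
          auth gray
          auth black
          net gray
            lexer gray
              lexer→auth: auth black — skip
            lexer black
          net black
        sched black
        ast gray
        ast black
        io gray
          io→net: net black — skip
        io black
      ui black
      utils gray
        utils→ui: ui black — skip
        utils→db: db black — skip
      utils black
    parser black
    cfg gray
    cfg black
    codegen→sched: sched black — skip
  codegen black
  core→auth: auth black — skip
  core→utils: utils black — skip
  opt gray
    opt→cfg: cfg black — skip
    opt→utils: utils black — skip
    cache gray
      cache→net: net black — skip
      log gray
        log→core: core is gray → back edge
Back edge found, so a cycle exists: core → opt → cache → log → core.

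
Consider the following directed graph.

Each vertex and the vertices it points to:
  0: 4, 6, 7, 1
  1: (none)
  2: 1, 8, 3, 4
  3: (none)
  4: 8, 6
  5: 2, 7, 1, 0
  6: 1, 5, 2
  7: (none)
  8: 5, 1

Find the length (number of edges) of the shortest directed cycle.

3

For each vertex v, BFS finds the shortest path from v back to v.
The shortest such closed walk is 5 → 2 → 8 → 5, length 3.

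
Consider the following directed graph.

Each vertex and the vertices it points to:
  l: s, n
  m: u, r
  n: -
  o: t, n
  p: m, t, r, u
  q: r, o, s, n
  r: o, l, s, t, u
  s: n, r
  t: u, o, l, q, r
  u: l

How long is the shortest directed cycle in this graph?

For each vertex v, BFS finds the shortest path from v back to v.
The shortest such closed walk is r → s → r, length 2.

2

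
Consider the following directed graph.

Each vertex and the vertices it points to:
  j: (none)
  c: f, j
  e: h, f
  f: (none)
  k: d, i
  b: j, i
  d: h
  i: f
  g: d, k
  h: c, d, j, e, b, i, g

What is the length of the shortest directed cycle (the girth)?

For each vertex v, BFS finds the shortest path from v back to v.
The shortest such closed walk is h → e → h, length 2.

2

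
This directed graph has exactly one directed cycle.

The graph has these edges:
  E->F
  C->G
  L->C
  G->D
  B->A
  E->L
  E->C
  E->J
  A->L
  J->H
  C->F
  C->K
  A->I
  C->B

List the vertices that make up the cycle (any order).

A, B, C, L

DFS with gray/black marking from C:
C gray
  F gray
  F black
  B gray
    A gray
      L gray
        L→C: C is gray → back edge
Back edge closes the cycle C → B → A → L → C; its vertices are {A, B, C, L}.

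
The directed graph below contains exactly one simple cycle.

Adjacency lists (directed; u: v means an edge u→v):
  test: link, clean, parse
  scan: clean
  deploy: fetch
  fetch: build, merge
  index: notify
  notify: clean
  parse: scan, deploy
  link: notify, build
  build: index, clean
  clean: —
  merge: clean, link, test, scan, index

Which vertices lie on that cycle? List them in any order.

test, fetch, merge, parse, deploy

DFS with gray/black marking from parse:
parse gray
  scan gray
    clean gray
    clean black
  scan black
  deploy gray
    fetch gray
      build gray
        index gray
          notify gray
            notify→clean: clean black — skip
          notify black
        index black
        build→clean: clean black — skip
      build black
      merge gray
        merge→clean: clean black — skip
        link gray
          link→notify: notify black — skip
          link→build: build black — skip
        link black
        test gray
          test→link: link black — skip
          test→clean: clean black — skip
          test→parse: parse is gray → back edge
Back edge closes the cycle parse → deploy → fetch → merge → test → parse; its vertices are {test, fetch, merge, parse, deploy}.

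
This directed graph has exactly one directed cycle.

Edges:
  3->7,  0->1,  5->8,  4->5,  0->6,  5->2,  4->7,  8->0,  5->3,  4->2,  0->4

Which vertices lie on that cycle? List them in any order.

DFS with gray/black marking from 0:
0 gray
  1 gray
  1 black
  6 gray
  6 black
  4 gray
    2 gray
    2 black
    5 gray
      8 gray
        8→0: 0 is gray → back edge
Back edge closes the cycle 0 → 4 → 5 → 8 → 0; its vertices are {0, 4, 5, 8}.

0, 4, 5, 8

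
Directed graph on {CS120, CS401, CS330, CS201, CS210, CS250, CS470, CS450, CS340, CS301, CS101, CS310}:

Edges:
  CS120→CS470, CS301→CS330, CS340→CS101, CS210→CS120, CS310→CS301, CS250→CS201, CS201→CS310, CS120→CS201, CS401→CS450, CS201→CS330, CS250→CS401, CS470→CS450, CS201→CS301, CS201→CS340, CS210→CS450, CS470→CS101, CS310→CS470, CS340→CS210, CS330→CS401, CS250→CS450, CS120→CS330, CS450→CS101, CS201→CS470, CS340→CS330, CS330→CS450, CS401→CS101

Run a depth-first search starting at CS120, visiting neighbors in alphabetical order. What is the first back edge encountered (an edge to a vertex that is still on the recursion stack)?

CS210->CS120

DFS from CS120 (visiting neighbors in alphabetical order); mark gray on enter, black on exit:
CS120 gray
  CS201 gray
    CS301 gray
      CS330 gray
        CS401 gray
          CS101 gray
          CS101 black
          CS450 gray
            CS450→CS101: CS101 black — skip
          CS450 black
        CS401 black
        CS330→CS450: CS450 black — skip
      CS330 black
    CS301 black
    CS310 gray
      CS310→CS301: CS301 black — skip
      CS470 gray
        CS470→CS101: CS101 black — skip
        CS470→CS450: CS450 black — skip
      CS470 black
    CS310 black
    CS201→CS330: CS330 black — skip
    CS340 gray
      CS340→CS101: CS101 black — skip
      CS210 gray
        CS210→CS120: CS120 is gray → back edge
First back edge: CS210 → CS120.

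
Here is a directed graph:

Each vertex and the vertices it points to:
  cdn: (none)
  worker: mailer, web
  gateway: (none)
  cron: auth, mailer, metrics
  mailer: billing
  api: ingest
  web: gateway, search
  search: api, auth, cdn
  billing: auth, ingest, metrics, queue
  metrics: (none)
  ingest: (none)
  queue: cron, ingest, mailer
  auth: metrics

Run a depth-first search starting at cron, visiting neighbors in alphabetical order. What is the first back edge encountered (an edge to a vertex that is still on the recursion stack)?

queue->cron

DFS from cron (visiting neighbors in alphabetical order); mark gray on enter, black on exit:
cron gray
  auth gray
    metrics gray
    metrics black
  auth black
  mailer gray
    billing gray
      billing→auth: auth black — skip
      ingest gray
      ingest black
      billing→metrics: metrics black — skip
      queue gray
        queue→cron: cron is gray → back edge
First back edge: queue → cron.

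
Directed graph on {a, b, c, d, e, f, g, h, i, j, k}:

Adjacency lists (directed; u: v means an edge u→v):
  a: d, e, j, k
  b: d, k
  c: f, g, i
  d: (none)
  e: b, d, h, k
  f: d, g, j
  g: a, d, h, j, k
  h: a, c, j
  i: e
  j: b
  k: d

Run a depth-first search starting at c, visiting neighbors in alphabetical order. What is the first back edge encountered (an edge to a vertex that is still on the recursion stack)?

h->a

DFS from c (visiting neighbors in alphabetical order); mark gray on enter, black on exit:
c gray
  f gray
    d gray
    d black
    g gray
      a gray
        a→d: d black — skip
        e gray
          b gray
            b→d: d black — skip
            k gray
              k→d: d black — skip
            k black
          b black
          e→d: d black — skip
          h gray
            h→a: a is gray → back edge
First back edge: h → a.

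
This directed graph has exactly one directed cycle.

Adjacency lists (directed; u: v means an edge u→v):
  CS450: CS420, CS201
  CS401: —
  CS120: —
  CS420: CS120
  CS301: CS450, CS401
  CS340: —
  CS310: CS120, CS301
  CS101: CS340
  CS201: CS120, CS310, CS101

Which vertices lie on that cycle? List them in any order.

CS201, CS301, CS310, CS450

DFS with gray/black marking from CS450:
CS450 gray
  CS420 gray
    CS120 gray
    CS120 black
  CS420 black
  CS201 gray
    CS201→CS120: CS120 black — skip
    CS310 gray
      CS310→CS120: CS120 black — skip
      CS301 gray
        CS301→CS450: CS450 is gray → back edge
Back edge closes the cycle CS450 → CS201 → CS310 → CS301 → CS450; its vertices are {CS201, CS301, CS310, CS450}.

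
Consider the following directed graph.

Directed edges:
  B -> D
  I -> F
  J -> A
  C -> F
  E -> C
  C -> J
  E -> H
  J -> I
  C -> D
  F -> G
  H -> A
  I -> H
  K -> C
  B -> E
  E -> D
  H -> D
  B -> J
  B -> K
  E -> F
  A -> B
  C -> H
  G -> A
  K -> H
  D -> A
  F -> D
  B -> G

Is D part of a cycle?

Yes

D is on a cycle iff D can reach itself via ≥1 edge.
D → A → B → D — yes.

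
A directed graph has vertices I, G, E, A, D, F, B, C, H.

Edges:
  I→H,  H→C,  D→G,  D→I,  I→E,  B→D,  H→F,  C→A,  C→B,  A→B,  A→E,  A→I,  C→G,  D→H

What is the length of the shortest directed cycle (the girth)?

4

For each vertex v, BFS finds the shortest path from v back to v.
The shortest such closed walk is H → C → B → D → H, length 4.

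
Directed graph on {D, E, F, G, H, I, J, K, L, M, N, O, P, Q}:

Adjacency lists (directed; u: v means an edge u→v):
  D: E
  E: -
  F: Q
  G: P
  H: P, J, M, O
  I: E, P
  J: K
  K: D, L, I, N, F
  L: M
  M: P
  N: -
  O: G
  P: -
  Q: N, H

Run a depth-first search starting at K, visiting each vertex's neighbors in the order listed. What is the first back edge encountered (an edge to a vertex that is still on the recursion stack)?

J->K

DFS from K (visiting each vertex's neighbors in the order listed); mark gray on enter, black on exit:
K gray
  D gray
    E gray
    E black
  D black
  L gray
    M gray
      P gray
      P black
    M black
  L black
  I gray
    I→E: E black — skip
    I→P: P black — skip
  I black
  N gray
  N black
  F gray
    Q gray
      Q→N: N black — skip
      H gray
        H→P: P black — skip
        J gray
          J→K: K is gray → back edge
First back edge: J → K.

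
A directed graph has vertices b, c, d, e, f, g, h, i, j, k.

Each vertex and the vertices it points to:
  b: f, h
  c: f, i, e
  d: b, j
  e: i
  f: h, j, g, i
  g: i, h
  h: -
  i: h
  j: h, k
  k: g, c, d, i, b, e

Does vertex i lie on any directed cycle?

i lies on a cycle iff there is a path from i back to itself.
Exploring from i, it never reaches itself; equivalently, its strongly connected component is a singleton.

No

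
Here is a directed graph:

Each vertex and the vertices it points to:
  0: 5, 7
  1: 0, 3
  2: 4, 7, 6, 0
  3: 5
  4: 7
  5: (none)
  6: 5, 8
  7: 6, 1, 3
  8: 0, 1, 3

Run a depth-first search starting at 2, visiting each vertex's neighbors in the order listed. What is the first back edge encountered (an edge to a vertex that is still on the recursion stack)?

0→7

DFS from 2 (visiting each vertex's neighbors in the order listed); mark gray on enter, black on exit:
2 gray
  4 gray
    7 gray
      6 gray
        5 gray
        5 black
        8 gray
          0 gray
            0→5: 5 black — skip
            0→7: 7 is gray → back edge
First back edge: 0 → 7.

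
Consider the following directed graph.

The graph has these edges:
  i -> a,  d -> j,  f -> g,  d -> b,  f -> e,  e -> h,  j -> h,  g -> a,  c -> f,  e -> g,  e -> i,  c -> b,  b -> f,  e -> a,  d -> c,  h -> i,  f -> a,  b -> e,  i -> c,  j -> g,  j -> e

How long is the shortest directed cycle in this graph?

For each vertex v, BFS finds the shortest path from v back to v.
The shortest such closed walk is b → e → i → c → b, length 4.

4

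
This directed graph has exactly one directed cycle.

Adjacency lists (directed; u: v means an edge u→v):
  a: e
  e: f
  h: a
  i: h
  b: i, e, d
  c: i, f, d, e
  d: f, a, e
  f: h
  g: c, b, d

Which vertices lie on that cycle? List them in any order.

DFS with gray/black marking from e:
e gray
  f gray
    h gray
      a gray
        a→e: e is gray → back edge
Back edge closes the cycle e → f → h → a → e; its vertices are {a, e, f, h}.

a, e, f, h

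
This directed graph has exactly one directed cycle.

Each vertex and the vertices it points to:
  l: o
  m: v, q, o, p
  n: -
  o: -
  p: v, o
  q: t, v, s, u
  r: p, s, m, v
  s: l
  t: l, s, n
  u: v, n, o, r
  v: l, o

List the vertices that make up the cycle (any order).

DFS with gray/black marking from q:
q gray
  t gray
    l gray
      o gray
      o black
    l black
    s gray
      s→l: l black — skip
    s black
    n gray
    n black
  t black
  v gray
    v→l: l black — skip
    v→o: o black — skip
  v black
  q→s: s black — skip
  u gray
    u→v: v black — skip
    u→n: n black — skip
    u→o: o black — skip
    r gray
      p gray
        p→v: v black — skip
        p→o: o black — skip
      p black
      r→s: s black — skip
      m gray
        m→v: v black — skip
        m→q: q is gray → back edge
Back edge closes the cycle q → u → r → m → q; its vertices are {m, q, r, u}.

m, q, r, u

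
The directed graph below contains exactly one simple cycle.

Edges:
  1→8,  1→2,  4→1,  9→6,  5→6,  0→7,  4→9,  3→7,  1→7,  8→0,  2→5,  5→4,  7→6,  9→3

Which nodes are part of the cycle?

DFS with gray/black marking from 4:
4 gray
  9 gray
    6 gray
    6 black
    3 gray
      7 gray
        7→6: 6 black — skip
      7 black
    3 black
  9 black
  1 gray
    8 gray
      0 gray
        0→7: 7 black — skip
      0 black
    8 black
    2 gray
      5 gray
        5→4: 4 is gray → back edge
Back edge closes the cycle 4 → 1 → 2 → 5 → 4; its vertices are {1, 2, 4, 5}.

1, 2, 4, 5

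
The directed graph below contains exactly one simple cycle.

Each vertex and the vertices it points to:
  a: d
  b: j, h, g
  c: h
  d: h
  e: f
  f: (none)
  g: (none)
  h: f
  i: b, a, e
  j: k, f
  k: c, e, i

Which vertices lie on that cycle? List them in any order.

DFS with gray/black marking from i:
i gray
  b gray
    j gray
      k gray
        c gray
          h gray
            f gray
            f black
          h black
        c black
        e gray
          e→f: f black — skip
        e black
        k→i: i is gray → back edge
Back edge closes the cycle i → b → j → k → i; its vertices are {b, i, j, k}.

b, i, j, k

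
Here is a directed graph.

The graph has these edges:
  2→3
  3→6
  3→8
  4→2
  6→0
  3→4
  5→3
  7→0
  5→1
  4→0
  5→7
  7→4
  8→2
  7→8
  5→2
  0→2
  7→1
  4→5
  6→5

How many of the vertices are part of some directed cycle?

8

A vertex is on a directed cycle iff it belongs to a strongly connected component of size ≥ 2 (or has a self-loop).
The vertices on cycles are {0, 2, 3, 4, 5, 6, 7, 8} — 8 in total.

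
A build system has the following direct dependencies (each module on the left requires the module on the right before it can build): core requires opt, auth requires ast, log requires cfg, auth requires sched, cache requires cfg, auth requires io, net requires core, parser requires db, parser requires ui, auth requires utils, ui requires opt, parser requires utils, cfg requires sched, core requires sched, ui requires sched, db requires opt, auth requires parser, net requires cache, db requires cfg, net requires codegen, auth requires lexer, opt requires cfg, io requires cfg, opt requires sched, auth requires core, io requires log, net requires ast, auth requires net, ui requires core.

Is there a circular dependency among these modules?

No

DFS with white/gray/black marking, starting from net:
net gray
  codegen gray
  codegen black
  core gray
    sched gray
    sched black
    opt gray
      cfg gray
        cfg→sched: sched black — skip
      cfg black
      opt→sched: sched black — skip
    opt black
  core black
  cache gray
    cache→cfg: cfg black — skip
  cache black
  ast gray
  ast black
net black
parser gray
  ui gray
    ui→opt: opt black — skip
    ui→sched: sched black — skip
    ui→core: core black — skip
  ui black
  db gray
    db→cfg: cfg black — skip
    db→opt: opt black — skip
  db black
  utils gray
  utils black
parser black
lexer gray
lexer black
auth gray
  auth→core: core black — skip
  auth→lexer: lexer black — skip
  auth→net: net black — skip
  io gray
    log gray
      log→cfg: cfg black — skip
    log black
    io→cfg: cfg black — skip
  io black
  auth→parser: parser black — skip
  auth→sched: sched black — skip
  auth→ast: ast black — skip
  auth→utils: utils black — skip
auth black
Every edge goes to a white or black vertex — no back edge, so the graph is acyclic.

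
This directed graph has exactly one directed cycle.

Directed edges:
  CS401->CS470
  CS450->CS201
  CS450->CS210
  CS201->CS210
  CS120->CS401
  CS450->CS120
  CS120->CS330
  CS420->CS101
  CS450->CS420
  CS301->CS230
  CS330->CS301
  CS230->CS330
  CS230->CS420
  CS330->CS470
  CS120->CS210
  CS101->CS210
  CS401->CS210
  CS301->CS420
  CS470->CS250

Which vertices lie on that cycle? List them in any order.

DFS with gray/black marking from CS330:
CS330 gray
  CS301 gray
    CS420 gray
      CS101 gray
        CS210 gray
        CS210 black
      CS101 black
    CS420 black
    CS230 gray
      CS230→CS420: CS420 black — skip
      CS230→CS330: CS330 is gray → back edge
Back edge closes the cycle CS330 → CS301 → CS230 → CS330; its vertices are {CS230, CS301, CS330}.

CS230, CS301, CS330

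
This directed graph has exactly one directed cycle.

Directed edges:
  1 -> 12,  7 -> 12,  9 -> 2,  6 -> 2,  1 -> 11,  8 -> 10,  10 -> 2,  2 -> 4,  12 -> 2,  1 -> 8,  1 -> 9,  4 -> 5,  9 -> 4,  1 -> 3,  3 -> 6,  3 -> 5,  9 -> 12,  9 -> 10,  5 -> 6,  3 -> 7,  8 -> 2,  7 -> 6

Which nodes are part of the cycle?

2, 4, 5, 6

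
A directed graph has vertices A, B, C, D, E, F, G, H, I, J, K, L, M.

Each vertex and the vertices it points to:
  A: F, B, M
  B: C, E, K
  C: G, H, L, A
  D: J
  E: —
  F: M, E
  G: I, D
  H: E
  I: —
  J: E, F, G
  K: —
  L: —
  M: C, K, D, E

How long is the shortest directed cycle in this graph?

3

For each vertex v, BFS finds the shortest path from v back to v.
The shortest such closed walk is C → A → B → C, length 3.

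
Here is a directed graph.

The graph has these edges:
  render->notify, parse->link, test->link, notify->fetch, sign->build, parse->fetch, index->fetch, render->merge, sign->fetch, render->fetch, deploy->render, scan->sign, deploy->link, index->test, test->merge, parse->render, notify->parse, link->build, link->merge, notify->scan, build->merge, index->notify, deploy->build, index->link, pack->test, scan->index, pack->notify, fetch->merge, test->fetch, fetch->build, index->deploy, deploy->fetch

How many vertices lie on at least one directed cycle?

6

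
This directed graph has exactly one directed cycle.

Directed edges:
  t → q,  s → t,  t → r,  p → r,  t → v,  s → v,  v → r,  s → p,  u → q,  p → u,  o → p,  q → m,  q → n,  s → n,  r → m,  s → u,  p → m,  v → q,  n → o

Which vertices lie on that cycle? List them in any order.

n, o, p, q, u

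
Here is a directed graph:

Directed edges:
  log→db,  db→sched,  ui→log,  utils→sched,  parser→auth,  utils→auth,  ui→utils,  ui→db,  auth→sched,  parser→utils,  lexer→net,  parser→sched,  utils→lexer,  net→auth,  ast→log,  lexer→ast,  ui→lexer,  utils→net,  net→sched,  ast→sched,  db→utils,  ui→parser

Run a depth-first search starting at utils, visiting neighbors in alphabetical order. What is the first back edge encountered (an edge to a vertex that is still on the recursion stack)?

DFS from utils (visiting neighbors in alphabetical order); mark gray on enter, black on exit:
utils gray
  auth gray
    sched gray
    sched black
  auth black
  lexer gray
    ast gray
      log gray
        db gray
          db→sched: sched black — skip
          db→utils: utils is gray → back edge
First back edge: db → utils.

db->utils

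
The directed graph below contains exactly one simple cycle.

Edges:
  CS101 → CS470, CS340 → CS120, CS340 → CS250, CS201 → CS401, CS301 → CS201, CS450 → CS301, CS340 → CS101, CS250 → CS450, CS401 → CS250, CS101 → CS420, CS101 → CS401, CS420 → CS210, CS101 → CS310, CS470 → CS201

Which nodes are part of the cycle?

DFS with gray/black marking from CS250:
CS250 gray
  CS450 gray
    CS301 gray
      CS201 gray
        CS401 gray
          CS401→CS250: CS250 is gray → back edge
Back edge closes the cycle CS250 → CS450 → CS301 → CS201 → CS401 → CS250; its vertices are {CS201, CS250, CS301, CS401, CS450}.

CS201, CS250, CS301, CS401, CS450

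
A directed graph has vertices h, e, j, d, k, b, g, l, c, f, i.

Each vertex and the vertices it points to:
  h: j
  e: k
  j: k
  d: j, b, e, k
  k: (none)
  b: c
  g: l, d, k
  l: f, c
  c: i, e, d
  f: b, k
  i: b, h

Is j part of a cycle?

No

j lies on a cycle iff there is a path from j back to itself.
Exploring from j, it never reaches itself; equivalently, its strongly connected component is a singleton.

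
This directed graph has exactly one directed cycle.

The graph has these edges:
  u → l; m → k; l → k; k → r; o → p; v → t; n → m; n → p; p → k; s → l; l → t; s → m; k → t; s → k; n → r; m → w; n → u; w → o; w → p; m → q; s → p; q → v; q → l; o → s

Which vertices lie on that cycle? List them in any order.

DFS with gray/black marking from m:
m gray
  w gray
    p gray
      k gray
        r gray
        r black
        t gray
        t black
      k black
    p black
    o gray
      o→p: p black — skip
      s gray
        s→p: p black — skip
        l gray
          l→t: t black — skip
          l→k: k black — skip
        l black
        s→m: m is gray → back edge
Back edge closes the cycle m → w → o → s → m; its vertices are {m, o, s, w}.

m, o, s, w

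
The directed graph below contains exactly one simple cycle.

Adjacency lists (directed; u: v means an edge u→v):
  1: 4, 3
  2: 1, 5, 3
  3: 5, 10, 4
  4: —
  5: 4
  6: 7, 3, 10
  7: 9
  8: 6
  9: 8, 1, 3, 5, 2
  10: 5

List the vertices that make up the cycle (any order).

6, 7, 8, 9

DFS with gray/black marking from 9:
9 gray
  8 gray
    6 gray
      7 gray
        7→9: 9 is gray → back edge
Back edge closes the cycle 9 → 8 → 6 → 7 → 9; its vertices are {6, 7, 8, 9}.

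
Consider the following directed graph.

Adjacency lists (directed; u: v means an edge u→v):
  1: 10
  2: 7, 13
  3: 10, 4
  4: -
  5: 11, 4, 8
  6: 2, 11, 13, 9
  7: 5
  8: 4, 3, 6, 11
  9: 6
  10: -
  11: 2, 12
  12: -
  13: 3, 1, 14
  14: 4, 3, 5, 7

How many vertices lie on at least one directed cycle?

9

A vertex is on a directed cycle iff it belongs to a strongly connected component of size ≥ 2 (or has a self-loop).
The vertices on cycles are {2, 5, 6, 7, 8, 9, 11, 13, 14} — 9 in total.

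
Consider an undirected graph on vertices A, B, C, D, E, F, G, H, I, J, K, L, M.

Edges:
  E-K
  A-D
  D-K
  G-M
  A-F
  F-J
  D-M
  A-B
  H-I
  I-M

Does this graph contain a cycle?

No

DFS, tracking each vertex's parent; an edge to a visited non-parent vertex closes a cycle.
Start from D:
visit D (parent –)
  visit M (parent D)
    visit G (parent M)
      G–M: parent, skip
    visit I (parent M)
      visit H (parent I)
        H–I: parent, skip
      I–M: parent, skip
    M–D: parent, skip
  visit A (parent D)
    A–D: parent, skip
    visit B (parent A)
      B–A: parent, skip
    visit F (parent A)
      visit J (parent F)
        J–F: parent, skip
      F–A: parent, skip
  visit K (parent D)
    K–D: parent, skip
    visit E (parent K)
      E–K: parent, skip
visit C (parent –)
visit L (parent –)
No non-parent visited neighbor found — the graph is a forest.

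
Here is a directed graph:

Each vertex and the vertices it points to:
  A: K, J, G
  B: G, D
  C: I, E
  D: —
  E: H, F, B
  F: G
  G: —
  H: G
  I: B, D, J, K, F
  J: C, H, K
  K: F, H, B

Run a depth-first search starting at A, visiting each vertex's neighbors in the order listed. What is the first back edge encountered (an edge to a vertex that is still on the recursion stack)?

DFS from A (visiting each vertex's neighbors in the order listed); mark gray on enter, black on exit:
A gray
  K gray
    F gray
      G gray
      G black
    F black
    H gray
      H→G: G black — skip
    H black
    B gray
      B→G: G black — skip
      D gray
      D black
    B black
  K black
  J gray
    C gray
      I gray
        I→B: B black — skip
        I→D: D black — skip
        I→J: J is gray → back edge
First back edge: I → J.

I->J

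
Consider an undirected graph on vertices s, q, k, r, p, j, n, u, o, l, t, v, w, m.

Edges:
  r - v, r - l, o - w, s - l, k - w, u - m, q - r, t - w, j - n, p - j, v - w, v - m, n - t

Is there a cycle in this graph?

No

DFS, tracking each vertex's parent; an edge to a visited non-parent vertex closes a cycle.
Start from m:
visit m (parent –)
  visit u (parent m)
    u–m: parent, skip
  visit v (parent m)
    visit w (parent v)
      visit o (parent w)
        o–w: parent, skip
      w–v: parent, skip
      visit t (parent w)
        t–w: parent, skip
        visit n (parent t)
          visit j (parent n)
            j–n: parent, skip
            visit p (parent j)
              p–j: parent, skip
          n–t: parent, skip
      visit k (parent w)
        k–w: parent, skip
    visit r (parent v)
      visit l (parent r)
        l–r: parent, skip
        visit s (parent l)
          s–l: parent, skip
      visit q (parent r)
        q–r: parent, skip
      r–v: parent, skip
    v–m: parent, skip
No non-parent visited neighbor found — the graph is a forest.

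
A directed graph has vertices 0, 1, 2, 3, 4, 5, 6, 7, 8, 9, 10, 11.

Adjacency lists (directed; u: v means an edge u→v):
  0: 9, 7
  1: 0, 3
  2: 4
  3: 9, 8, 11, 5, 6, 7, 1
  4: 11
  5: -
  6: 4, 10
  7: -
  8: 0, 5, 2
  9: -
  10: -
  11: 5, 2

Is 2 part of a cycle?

Yes

2 is on a cycle iff 2 can reach itself via ≥1 edge.
2 → 4 → 11 → 2 — yes.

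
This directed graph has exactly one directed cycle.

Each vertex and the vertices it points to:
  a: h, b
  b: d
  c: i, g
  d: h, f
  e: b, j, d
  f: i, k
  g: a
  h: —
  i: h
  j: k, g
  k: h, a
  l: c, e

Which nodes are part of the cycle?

a, b, d, f, k

DFS with gray/black marking from b:
b gray
  d gray
    h gray
    h black
    f gray
      i gray
        i→h: h black — skip
      i black
      k gray
        k→h: h black — skip
        a gray
          a→h: h black — skip
          a→b: b is gray → back edge
Back edge closes the cycle b → d → f → k → a → b; its vertices are {a, b, d, f, k}.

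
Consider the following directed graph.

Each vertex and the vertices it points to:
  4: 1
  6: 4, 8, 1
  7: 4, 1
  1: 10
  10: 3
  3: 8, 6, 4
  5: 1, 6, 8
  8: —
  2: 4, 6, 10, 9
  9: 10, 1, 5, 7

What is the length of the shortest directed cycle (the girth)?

For each vertex v, BFS finds the shortest path from v back to v.
The shortest such closed walk is 10 → 3 → 4 → 1 → 10, length 4.

4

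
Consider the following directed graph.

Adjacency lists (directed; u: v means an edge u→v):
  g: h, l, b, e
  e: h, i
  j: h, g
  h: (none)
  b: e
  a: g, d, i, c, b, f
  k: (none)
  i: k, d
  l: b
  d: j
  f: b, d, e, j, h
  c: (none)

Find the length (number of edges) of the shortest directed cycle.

For each vertex v, BFS finds the shortest path from v back to v.
The shortest such closed walk is i → d → j → g → e → i, length 5.

5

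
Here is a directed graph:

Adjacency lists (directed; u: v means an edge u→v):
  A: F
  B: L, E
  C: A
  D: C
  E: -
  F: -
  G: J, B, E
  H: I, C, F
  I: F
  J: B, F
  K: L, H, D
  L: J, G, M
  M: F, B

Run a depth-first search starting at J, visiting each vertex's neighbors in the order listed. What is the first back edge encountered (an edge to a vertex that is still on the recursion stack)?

DFS from J (visiting each vertex's neighbors in the order listed); mark gray on enter, black on exit:
J gray
  B gray
    L gray
      L→J: J is gray → back edge
First back edge: L → J.

L->J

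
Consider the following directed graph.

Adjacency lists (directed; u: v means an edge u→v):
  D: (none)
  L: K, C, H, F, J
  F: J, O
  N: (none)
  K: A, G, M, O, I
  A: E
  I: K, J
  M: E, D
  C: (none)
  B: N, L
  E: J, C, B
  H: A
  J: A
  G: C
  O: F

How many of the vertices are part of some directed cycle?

11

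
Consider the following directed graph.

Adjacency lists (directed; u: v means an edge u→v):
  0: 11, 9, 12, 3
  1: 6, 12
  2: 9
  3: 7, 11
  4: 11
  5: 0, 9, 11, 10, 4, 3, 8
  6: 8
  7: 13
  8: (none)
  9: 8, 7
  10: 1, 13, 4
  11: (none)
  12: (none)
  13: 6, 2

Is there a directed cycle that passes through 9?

9 is on a cycle iff 9 can reach itself via ≥1 edge.
9 → 7 → 13 → 2 → 9 — yes.

Yes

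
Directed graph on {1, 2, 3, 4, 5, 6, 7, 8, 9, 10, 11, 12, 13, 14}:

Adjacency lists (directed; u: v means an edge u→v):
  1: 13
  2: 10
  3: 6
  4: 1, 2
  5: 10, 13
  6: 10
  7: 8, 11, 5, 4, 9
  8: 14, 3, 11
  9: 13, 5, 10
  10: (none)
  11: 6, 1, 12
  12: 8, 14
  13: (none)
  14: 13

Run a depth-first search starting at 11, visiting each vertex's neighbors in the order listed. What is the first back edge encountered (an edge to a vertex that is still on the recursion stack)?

8->11

DFS from 11 (visiting each vertex's neighbors in the order listed); mark gray on enter, black on exit:
11 gray
  6 gray
    10 gray
    10 black
  6 black
  1 gray
    13 gray
    13 black
  1 black
  12 gray
    8 gray
      14 gray
        14→13: 13 black — skip
      14 black
      3 gray
        3→6: 6 black — skip
      3 black
      8→11: 11 is gray → back edge
First back edge: 8 → 11.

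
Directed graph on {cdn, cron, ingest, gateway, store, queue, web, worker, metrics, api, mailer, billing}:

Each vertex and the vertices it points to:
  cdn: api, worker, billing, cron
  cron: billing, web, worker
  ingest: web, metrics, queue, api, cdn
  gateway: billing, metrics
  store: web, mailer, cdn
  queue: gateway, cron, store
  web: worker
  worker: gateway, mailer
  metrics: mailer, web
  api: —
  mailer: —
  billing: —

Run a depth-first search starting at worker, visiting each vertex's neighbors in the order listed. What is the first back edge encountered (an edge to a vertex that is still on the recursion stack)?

web→worker

DFS from worker (visiting each vertex's neighbors in the order listed); mark gray on enter, black on exit:
worker gray
  gateway gray
    billing gray
    billing black
    metrics gray
      mailer gray
      mailer black
      web gray
        web→worker: worker is gray → back edge
First back edge: web → worker.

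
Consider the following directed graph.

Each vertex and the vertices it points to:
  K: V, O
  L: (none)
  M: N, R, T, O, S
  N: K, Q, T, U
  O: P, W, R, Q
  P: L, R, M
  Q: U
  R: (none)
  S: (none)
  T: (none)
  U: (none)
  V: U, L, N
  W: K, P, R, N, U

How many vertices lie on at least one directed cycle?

A vertex is on a directed cycle iff it belongs to a strongly connected component of size ≥ 2 (or has a self-loop).
The vertices on cycles are {K, M, N, O, P, V, W} — 7 in total.

7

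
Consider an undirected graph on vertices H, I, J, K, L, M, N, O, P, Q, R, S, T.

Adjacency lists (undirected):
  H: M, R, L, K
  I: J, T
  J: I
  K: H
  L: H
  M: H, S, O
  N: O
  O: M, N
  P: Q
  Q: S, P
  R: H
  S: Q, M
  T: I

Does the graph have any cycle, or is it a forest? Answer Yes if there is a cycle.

No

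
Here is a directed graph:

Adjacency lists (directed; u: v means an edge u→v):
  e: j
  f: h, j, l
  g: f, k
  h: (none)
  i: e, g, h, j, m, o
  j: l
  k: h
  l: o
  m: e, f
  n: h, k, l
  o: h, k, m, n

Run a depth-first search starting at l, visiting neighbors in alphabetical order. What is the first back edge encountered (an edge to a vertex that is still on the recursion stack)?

j->l

DFS from l (visiting neighbors in alphabetical order); mark gray on enter, black on exit:
l gray
  o gray
    h gray
    h black
    k gray
      k→h: h black — skip
    k black
    m gray
      e gray
        j gray
          j→l: l is gray → back edge
First back edge: j → l.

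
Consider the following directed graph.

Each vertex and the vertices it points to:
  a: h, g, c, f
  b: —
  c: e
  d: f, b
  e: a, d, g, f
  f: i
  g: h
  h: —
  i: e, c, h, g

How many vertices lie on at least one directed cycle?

A vertex is on a directed cycle iff it belongs to a strongly connected component of size ≥ 2 (or has a self-loop).
The vertices on cycles are {a, c, d, e, f, i} — 6 in total.

6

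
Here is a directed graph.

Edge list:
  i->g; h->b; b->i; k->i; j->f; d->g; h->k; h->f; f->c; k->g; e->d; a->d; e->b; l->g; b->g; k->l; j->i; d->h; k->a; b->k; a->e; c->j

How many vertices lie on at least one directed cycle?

A vertex is on a directed cycle iff it belongs to a strongly connected component of size ≥ 2 (or has a self-loop).
The vertices on cycles are {a, b, c, d, e, f, h, j, k} — 9 in total.

9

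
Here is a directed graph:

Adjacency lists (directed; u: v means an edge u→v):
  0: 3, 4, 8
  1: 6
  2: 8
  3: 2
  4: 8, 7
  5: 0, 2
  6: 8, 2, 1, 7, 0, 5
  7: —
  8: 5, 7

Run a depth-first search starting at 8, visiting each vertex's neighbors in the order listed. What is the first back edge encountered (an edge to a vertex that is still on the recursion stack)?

2→8

DFS from 8 (visiting each vertex's neighbors in the order listed); mark gray on enter, black on exit:
8 gray
  5 gray
    0 gray
      3 gray
        2 gray
          2→8: 8 is gray → back edge
First back edge: 2 → 8.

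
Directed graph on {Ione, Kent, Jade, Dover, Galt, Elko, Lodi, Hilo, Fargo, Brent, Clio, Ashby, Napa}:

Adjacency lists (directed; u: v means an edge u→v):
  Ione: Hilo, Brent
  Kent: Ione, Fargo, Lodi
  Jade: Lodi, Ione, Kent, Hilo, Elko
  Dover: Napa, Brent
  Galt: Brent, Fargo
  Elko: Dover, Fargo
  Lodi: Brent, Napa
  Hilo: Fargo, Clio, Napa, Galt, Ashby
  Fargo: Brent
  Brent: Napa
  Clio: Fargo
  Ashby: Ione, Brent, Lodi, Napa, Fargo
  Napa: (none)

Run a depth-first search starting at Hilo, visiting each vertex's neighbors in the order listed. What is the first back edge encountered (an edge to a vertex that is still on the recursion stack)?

Ione->Hilo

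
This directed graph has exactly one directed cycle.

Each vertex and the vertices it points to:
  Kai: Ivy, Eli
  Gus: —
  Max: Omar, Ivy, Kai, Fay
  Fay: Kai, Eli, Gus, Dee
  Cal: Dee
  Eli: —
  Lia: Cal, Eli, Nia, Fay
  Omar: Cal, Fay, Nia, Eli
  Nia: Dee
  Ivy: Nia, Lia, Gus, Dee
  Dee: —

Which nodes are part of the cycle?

DFS with gray/black marking from Kai:
Kai gray
  Ivy gray
    Nia gray
      Dee gray
      Dee black
    Nia black
    Lia gray
      Cal gray
        Cal→Dee: Dee black — skip
      Cal black
      Eli gray
      Eli black
      Lia→Nia: Nia black — skip
      Fay gray
        Fay→Kai: Kai is gray → back edge
Back edge closes the cycle Kai → Ivy → Lia → Fay → Kai; its vertices are {Fay, Ivy, Kai, Lia}.

Fay, Ivy, Kai, Lia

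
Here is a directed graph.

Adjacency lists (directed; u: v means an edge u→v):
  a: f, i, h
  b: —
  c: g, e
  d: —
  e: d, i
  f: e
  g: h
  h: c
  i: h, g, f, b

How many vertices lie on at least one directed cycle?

6

A vertex is on a directed cycle iff it belongs to a strongly connected component of size ≥ 2 (or has a self-loop).
The vertices on cycles are {c, e, f, g, h, i} — 6 in total.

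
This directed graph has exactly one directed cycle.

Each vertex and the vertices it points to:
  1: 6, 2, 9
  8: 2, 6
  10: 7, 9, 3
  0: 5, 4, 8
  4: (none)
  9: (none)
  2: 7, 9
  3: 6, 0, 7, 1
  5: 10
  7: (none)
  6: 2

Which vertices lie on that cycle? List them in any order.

DFS with gray/black marking from 3:
3 gray
  6 gray
    2 gray
      7 gray
      7 black
      9 gray
      9 black
    2 black
  6 black
  0 gray
    5 gray
      10 gray
        10→7: 7 black — skip
        10→9: 9 black — skip
        10→3: 3 is gray → back edge
Back edge closes the cycle 3 → 0 → 5 → 10 → 3; its vertices are {0, 3, 5, 10}.

0, 3, 5, 10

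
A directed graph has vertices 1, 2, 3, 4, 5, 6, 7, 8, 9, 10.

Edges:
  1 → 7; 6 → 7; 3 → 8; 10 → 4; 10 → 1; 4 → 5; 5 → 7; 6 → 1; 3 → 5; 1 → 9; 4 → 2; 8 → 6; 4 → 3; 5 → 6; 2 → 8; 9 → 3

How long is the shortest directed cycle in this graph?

5

For each vertex v, BFS finds the shortest path from v back to v.
The shortest such closed walk is 1 → 9 → 3 → 8 → 6 → 1, length 5.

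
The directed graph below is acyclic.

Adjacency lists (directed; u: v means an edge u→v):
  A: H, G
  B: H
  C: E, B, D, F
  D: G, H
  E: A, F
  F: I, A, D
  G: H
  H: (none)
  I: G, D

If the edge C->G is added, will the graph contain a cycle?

No

Adding C→G creates a cycle iff G can already reach C.
Explore from G: no path reaches C. The graph stays acyclic.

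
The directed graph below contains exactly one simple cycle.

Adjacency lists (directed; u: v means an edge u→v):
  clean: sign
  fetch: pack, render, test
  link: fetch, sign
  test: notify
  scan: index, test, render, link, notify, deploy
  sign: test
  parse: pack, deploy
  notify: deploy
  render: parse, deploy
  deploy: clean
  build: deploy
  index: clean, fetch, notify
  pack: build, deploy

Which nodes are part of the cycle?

sign, test, clean, deploy, notify

DFS with gray/black marking from clean:
clean gray
  sign gray
    test gray
      notify gray
        deploy gray
          deploy→clean: clean is gray → back edge
Back edge closes the cycle clean → sign → test → notify → deploy → clean; its vertices are {sign, test, clean, deploy, notify}.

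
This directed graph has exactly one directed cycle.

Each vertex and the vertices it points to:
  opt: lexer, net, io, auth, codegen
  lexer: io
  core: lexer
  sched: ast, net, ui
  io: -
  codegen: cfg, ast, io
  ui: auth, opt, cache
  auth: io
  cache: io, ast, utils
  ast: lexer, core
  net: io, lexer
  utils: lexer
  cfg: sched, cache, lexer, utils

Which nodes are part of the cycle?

DFS with gray/black marking from ui:
ui gray
  auth gray
    io gray
    io black
  auth black
  opt gray
    lexer gray
      lexer→io: io black — skip
    lexer black
    net gray
      net→io: io black — skip
      net→lexer: lexer black — skip
    net black
    opt→io: io black — skip
    opt→auth: auth black — skip
    codegen gray
      cfg gray
        sched gray
          ast gray
            ast→lexer: lexer black — skip
            core gray
              core→lexer: lexer black — skip
            core black
          ast black
          sched→net: net black — skip
          sched→ui: ui is gray → back edge
Back edge closes the cycle ui → opt → codegen → cfg → sched → ui; its vertices are {ui, cfg, opt, sched, codegen}.

ui, cfg, opt, sched, codegen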